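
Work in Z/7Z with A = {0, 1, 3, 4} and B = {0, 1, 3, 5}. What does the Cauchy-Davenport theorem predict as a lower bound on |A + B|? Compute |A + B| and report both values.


Cauchy-Davenport: |A + B| ≥ min(p, |A| + |B| - 1) for A, B nonempty in Z/pZ.
|A| = 4, |B| = 4, p = 7.
CD lower bound = min(7, 4 + 4 - 1) = min(7, 7) = 7.
Compute A + B mod 7 directly:
a = 0: 0+0=0, 0+1=1, 0+3=3, 0+5=5
a = 1: 1+0=1, 1+1=2, 1+3=4, 1+5=6
a = 3: 3+0=3, 3+1=4, 3+3=6, 3+5=1
a = 4: 4+0=4, 4+1=5, 4+3=0, 4+5=2
A + B = {0, 1, 2, 3, 4, 5, 6}, so |A + B| = 7.
Verify: 7 ≥ 7? Yes ✓.

CD lower bound = 7, actual |A + B| = 7.


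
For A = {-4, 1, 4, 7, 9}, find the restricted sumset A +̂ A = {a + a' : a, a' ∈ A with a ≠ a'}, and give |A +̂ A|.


Restricted sumset: A +̂ A = {a + a' : a ∈ A, a' ∈ A, a ≠ a'}.
Equivalently, take A + A and drop any sum 2a that is achievable ONLY as a + a for a ∈ A (i.e. sums representable only with equal summands).
Enumerate pairs (a, a') with a < a' (symmetric, so each unordered pair gives one sum; this covers all a ≠ a'):
  -4 + 1 = -3
  -4 + 4 = 0
  -4 + 7 = 3
  -4 + 9 = 5
  1 + 4 = 5
  1 + 7 = 8
  1 + 9 = 10
  4 + 7 = 11
  4 + 9 = 13
  7 + 9 = 16
Collected distinct sums: {-3, 0, 3, 5, 8, 10, 11, 13, 16}
|A +̂ A| = 9
(Reference bound: |A +̂ A| ≥ 2|A| - 3 for |A| ≥ 2, with |A| = 5 giving ≥ 7.)

|A +̂ A| = 9


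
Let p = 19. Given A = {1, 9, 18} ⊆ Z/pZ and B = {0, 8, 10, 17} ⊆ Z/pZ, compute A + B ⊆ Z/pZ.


Work in Z/19Z: reduce every sum a + b modulo 19.
Enumerate all 12 pairs:
a = 1: 1+0=1, 1+8=9, 1+10=11, 1+17=18
a = 9: 9+0=9, 9+8=17, 9+10=0, 9+17=7
a = 18: 18+0=18, 18+8=7, 18+10=9, 18+17=16
Distinct residues collected: {0, 1, 7, 9, 11, 16, 17, 18}
|A + B| = 8 (out of 19 total residues).

A + B = {0, 1, 7, 9, 11, 16, 17, 18}


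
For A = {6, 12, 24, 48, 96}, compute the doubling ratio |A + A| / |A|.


|A| = 5.
Compute A + A by enumerating all 25 pairs.
A + A = {12, 18, 24, 30, 36, 48, 54, 60, 72, 96, 102, 108, 120, 144, 192}, so |A + A| = 15.
K = |A + A| / |A| = 15/5 = 3/1 ≈ 3.0000.
Reference: AP of size 5 gives K = 9/5 ≈ 1.8000; a fully generic set of size 5 gives K ≈ 3.0000.

|A| = 5, |A + A| = 15, K = 15/5 = 3/1.


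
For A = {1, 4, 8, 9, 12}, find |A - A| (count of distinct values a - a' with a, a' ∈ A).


A - A = {a - a' : a, a' ∈ A}; |A| = 5.
Bounds: 2|A|-1 ≤ |A - A| ≤ |A|² - |A| + 1, i.e. 9 ≤ |A - A| ≤ 21.
Note: 0 ∈ A - A always (from a - a). The set is symmetric: if d ∈ A - A then -d ∈ A - A.
Enumerate nonzero differences d = a - a' with a > a' (then include -d):
Positive differences: {1, 3, 4, 5, 7, 8, 11}
Full difference set: {0} ∪ (positive diffs) ∪ (negative diffs).
|A - A| = 1 + 2·7 = 15 (matches direct enumeration: 15).

|A - A| = 15


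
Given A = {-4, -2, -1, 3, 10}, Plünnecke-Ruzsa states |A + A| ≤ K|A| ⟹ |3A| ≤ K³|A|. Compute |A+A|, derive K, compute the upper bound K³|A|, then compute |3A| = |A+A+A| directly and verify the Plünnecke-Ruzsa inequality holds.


|A| = 5.
Step 1: Compute A + A by enumerating all 25 pairs.
A + A = {-8, -6, -5, -4, -3, -2, -1, 1, 2, 6, 8, 9, 13, 20}, so |A + A| = 14.
Step 2: Doubling constant K = |A + A|/|A| = 14/5 = 14/5 ≈ 2.8000.
Step 3: Plünnecke-Ruzsa gives |3A| ≤ K³·|A| = (2.8000)³ · 5 ≈ 109.7600.
Step 4: Compute 3A = A + A + A directly by enumerating all triples (a,b,c) ∈ A³; |3A| = 27.
Step 5: Check 27 ≤ 109.7600? Yes ✓.

K = 14/5, Plünnecke-Ruzsa bound K³|A| ≈ 109.7600, |3A| = 27, inequality holds.


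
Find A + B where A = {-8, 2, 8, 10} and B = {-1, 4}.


A + B = {a + b : a ∈ A, b ∈ B}.
Enumerate all |A|·|B| = 4·2 = 8 pairs (a, b) and collect distinct sums.
a = -8: -8+-1=-9, -8+4=-4
a = 2: 2+-1=1, 2+4=6
a = 8: 8+-1=7, 8+4=12
a = 10: 10+-1=9, 10+4=14
Collecting distinct sums: A + B = {-9, -4, 1, 6, 7, 9, 12, 14}
|A + B| = 8

A + B = {-9, -4, 1, 6, 7, 9, 12, 14}


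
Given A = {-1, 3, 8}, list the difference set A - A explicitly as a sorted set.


A - A = {a - a' : a, a' ∈ A}.
Compute a - a' for each ordered pair (a, a'):
a = -1: -1--1=0, -1-3=-4, -1-8=-9
a = 3: 3--1=4, 3-3=0, 3-8=-5
a = 8: 8--1=9, 8-3=5, 8-8=0
Collecting distinct values (and noting 0 appears from a-a):
A - A = {-9, -5, -4, 0, 4, 5, 9}
|A - A| = 7

A - A = {-9, -5, -4, 0, 4, 5, 9}


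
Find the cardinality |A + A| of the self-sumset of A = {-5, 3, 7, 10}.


A + A = {a + a' : a, a' ∈ A}; |A| = 4.
General bounds: 2|A| - 1 ≤ |A + A| ≤ |A|(|A|+1)/2, i.e. 7 ≤ |A + A| ≤ 10.
Lower bound 2|A|-1 is attained iff A is an arithmetic progression.
Enumerate sums a + a' for a ≤ a' (symmetric, so this suffices):
a = -5: -5+-5=-10, -5+3=-2, -5+7=2, -5+10=5
a = 3: 3+3=6, 3+7=10, 3+10=13
a = 7: 7+7=14, 7+10=17
a = 10: 10+10=20
Distinct sums: {-10, -2, 2, 5, 6, 10, 13, 14, 17, 20}
|A + A| = 10

|A + A| = 10


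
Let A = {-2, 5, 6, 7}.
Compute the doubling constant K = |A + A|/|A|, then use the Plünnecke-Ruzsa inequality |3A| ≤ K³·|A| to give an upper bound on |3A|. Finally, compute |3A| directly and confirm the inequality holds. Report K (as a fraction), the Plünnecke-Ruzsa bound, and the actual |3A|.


|A| = 4.
Step 1: Compute A + A by enumerating all 16 pairs.
A + A = {-4, 3, 4, 5, 10, 11, 12, 13, 14}, so |A + A| = 9.
Step 2: Doubling constant K = |A + A|/|A| = 9/4 = 9/4 ≈ 2.2500.
Step 3: Plünnecke-Ruzsa gives |3A| ≤ K³·|A| = (2.2500)³ · 4 ≈ 45.5625.
Step 4: Compute 3A = A + A + A directly by enumerating all triples (a,b,c) ∈ A³; |3A| = 16.
Step 5: Check 16 ≤ 45.5625? Yes ✓.

K = 9/4, Plünnecke-Ruzsa bound K³|A| ≈ 45.5625, |3A| = 16, inequality holds.


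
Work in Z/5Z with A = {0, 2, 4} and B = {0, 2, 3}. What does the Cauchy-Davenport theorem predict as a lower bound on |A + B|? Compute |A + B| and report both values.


Cauchy-Davenport: |A + B| ≥ min(p, |A| + |B| - 1) for A, B nonempty in Z/pZ.
|A| = 3, |B| = 3, p = 5.
CD lower bound = min(5, 3 + 3 - 1) = min(5, 5) = 5.
Compute A + B mod 5 directly:
a = 0: 0+0=0, 0+2=2, 0+3=3
a = 2: 2+0=2, 2+2=4, 2+3=0
a = 4: 4+0=4, 4+2=1, 4+3=2
A + B = {0, 1, 2, 3, 4}, so |A + B| = 5.
Verify: 5 ≥ 5? Yes ✓.

CD lower bound = 5, actual |A + B| = 5.


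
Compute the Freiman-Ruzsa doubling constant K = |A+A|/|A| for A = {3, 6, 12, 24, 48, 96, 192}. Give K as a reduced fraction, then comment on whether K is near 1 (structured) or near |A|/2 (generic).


|A| = 7.
Compute A + A by enumerating all 49 pairs.
A + A = {6, 9, 12, 15, 18, 24, 27, 30, 36, 48, 51, 54, 60, 72, 96, 99, 102, 108, 120, 144, 192, 195, 198, 204, 216, 240, 288, 384}, so |A + A| = 28.
K = |A + A| / |A| = 28/7 = 4/1 ≈ 4.0000.
Reference: AP of size 7 gives K = 13/7 ≈ 1.8571; a fully generic set of size 7 gives K ≈ 4.0000.

|A| = 7, |A + A| = 28, K = 28/7 = 4/1.


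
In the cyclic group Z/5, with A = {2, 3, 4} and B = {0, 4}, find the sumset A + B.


Work in Z/5Z: reduce every sum a + b modulo 5.
Enumerate all 6 pairs:
a = 2: 2+0=2, 2+4=1
a = 3: 3+0=3, 3+4=2
a = 4: 4+0=4, 4+4=3
Distinct residues collected: {1, 2, 3, 4}
|A + B| = 4 (out of 5 total residues).

A + B = {1, 2, 3, 4}


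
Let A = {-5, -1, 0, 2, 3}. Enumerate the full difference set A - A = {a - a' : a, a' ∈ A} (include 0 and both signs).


A - A = {a - a' : a, a' ∈ A}.
Compute a - a' for each ordered pair (a, a'):
a = -5: -5--5=0, -5--1=-4, -5-0=-5, -5-2=-7, -5-3=-8
a = -1: -1--5=4, -1--1=0, -1-0=-1, -1-2=-3, -1-3=-4
a = 0: 0--5=5, 0--1=1, 0-0=0, 0-2=-2, 0-3=-3
a = 2: 2--5=7, 2--1=3, 2-0=2, 2-2=0, 2-3=-1
a = 3: 3--5=8, 3--1=4, 3-0=3, 3-2=1, 3-3=0
Collecting distinct values (and noting 0 appears from a-a):
A - A = {-8, -7, -5, -4, -3, -2, -1, 0, 1, 2, 3, 4, 5, 7, 8}
|A - A| = 15

A - A = {-8, -7, -5, -4, -3, -2, -1, 0, 1, 2, 3, 4, 5, 7, 8}


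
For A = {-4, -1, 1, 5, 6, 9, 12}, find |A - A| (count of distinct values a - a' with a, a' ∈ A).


A - A = {a - a' : a, a' ∈ A}; |A| = 7.
Bounds: 2|A|-1 ≤ |A - A| ≤ |A|² - |A| + 1, i.e. 13 ≤ |A - A| ≤ 43.
Note: 0 ∈ A - A always (from a - a). The set is symmetric: if d ∈ A - A then -d ∈ A - A.
Enumerate nonzero differences d = a - a' with a > a' (then include -d):
Positive differences: {1, 2, 3, 4, 5, 6, 7, 8, 9, 10, 11, 13, 16}
Full difference set: {0} ∪ (positive diffs) ∪ (negative diffs).
|A - A| = 1 + 2·13 = 27 (matches direct enumeration: 27).

|A - A| = 27


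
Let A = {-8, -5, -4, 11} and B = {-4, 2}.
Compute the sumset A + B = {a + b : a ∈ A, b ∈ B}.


A + B = {a + b : a ∈ A, b ∈ B}.
Enumerate all |A|·|B| = 4·2 = 8 pairs (a, b) and collect distinct sums.
a = -8: -8+-4=-12, -8+2=-6
a = -5: -5+-4=-9, -5+2=-3
a = -4: -4+-4=-8, -4+2=-2
a = 11: 11+-4=7, 11+2=13
Collecting distinct sums: A + B = {-12, -9, -8, -6, -3, -2, 7, 13}
|A + B| = 8

A + B = {-12, -9, -8, -6, -3, -2, 7, 13}


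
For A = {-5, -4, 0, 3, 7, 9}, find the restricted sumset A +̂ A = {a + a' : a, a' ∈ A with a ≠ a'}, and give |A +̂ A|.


Restricted sumset: A +̂ A = {a + a' : a ∈ A, a' ∈ A, a ≠ a'}.
Equivalently, take A + A and drop any sum 2a that is achievable ONLY as a + a for a ∈ A (i.e. sums representable only with equal summands).
Enumerate pairs (a, a') with a < a' (symmetric, so each unordered pair gives one sum; this covers all a ≠ a'):
  -5 + -4 = -9
  -5 + 0 = -5
  -5 + 3 = -2
  -5 + 7 = 2
  -5 + 9 = 4
  -4 + 0 = -4
  -4 + 3 = -1
  -4 + 7 = 3
  -4 + 9 = 5
  0 + 3 = 3
  0 + 7 = 7
  0 + 9 = 9
  3 + 7 = 10
  3 + 9 = 12
  7 + 9 = 16
Collected distinct sums: {-9, -5, -4, -2, -1, 2, 3, 4, 5, 7, 9, 10, 12, 16}
|A +̂ A| = 14
(Reference bound: |A +̂ A| ≥ 2|A| - 3 for |A| ≥ 2, with |A| = 6 giving ≥ 9.)

|A +̂ A| = 14


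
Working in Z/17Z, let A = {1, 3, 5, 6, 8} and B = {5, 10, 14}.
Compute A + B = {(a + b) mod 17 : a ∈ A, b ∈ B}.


Work in Z/17Z: reduce every sum a + b modulo 17.
Enumerate all 15 pairs:
a = 1: 1+5=6, 1+10=11, 1+14=15
a = 3: 3+5=8, 3+10=13, 3+14=0
a = 5: 5+5=10, 5+10=15, 5+14=2
a = 6: 6+5=11, 6+10=16, 6+14=3
a = 8: 8+5=13, 8+10=1, 8+14=5
Distinct residues collected: {0, 1, 2, 3, 5, 6, 8, 10, 11, 13, 15, 16}
|A + B| = 12 (out of 17 total residues).

A + B = {0, 1, 2, 3, 5, 6, 8, 10, 11, 13, 15, 16}


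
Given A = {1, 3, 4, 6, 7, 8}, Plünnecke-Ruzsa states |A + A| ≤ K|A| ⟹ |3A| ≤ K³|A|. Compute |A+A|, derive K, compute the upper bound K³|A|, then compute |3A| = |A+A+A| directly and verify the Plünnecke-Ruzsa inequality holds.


|A| = 6.
Step 1: Compute A + A by enumerating all 36 pairs.
A + A = {2, 4, 5, 6, 7, 8, 9, 10, 11, 12, 13, 14, 15, 16}, so |A + A| = 14.
Step 2: Doubling constant K = |A + A|/|A| = 14/6 = 14/6 ≈ 2.3333.
Step 3: Plünnecke-Ruzsa gives |3A| ≤ K³·|A| = (2.3333)³ · 6 ≈ 76.2222.
Step 4: Compute 3A = A + A + A directly by enumerating all triples (a,b,c) ∈ A³; |3A| = 21.
Step 5: Check 21 ≤ 76.2222? Yes ✓.

K = 14/6, Plünnecke-Ruzsa bound K³|A| ≈ 76.2222, |3A| = 21, inequality holds.


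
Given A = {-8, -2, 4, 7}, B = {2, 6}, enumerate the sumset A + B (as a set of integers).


A + B = {a + b : a ∈ A, b ∈ B}.
Enumerate all |A|·|B| = 4·2 = 8 pairs (a, b) and collect distinct sums.
a = -8: -8+2=-6, -8+6=-2
a = -2: -2+2=0, -2+6=4
a = 4: 4+2=6, 4+6=10
a = 7: 7+2=9, 7+6=13
Collecting distinct sums: A + B = {-6, -2, 0, 4, 6, 9, 10, 13}
|A + B| = 8

A + B = {-6, -2, 0, 4, 6, 9, 10, 13}


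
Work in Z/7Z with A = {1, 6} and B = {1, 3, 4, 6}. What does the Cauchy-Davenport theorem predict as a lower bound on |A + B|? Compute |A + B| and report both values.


Cauchy-Davenport: |A + B| ≥ min(p, |A| + |B| - 1) for A, B nonempty in Z/pZ.
|A| = 2, |B| = 4, p = 7.
CD lower bound = min(7, 2 + 4 - 1) = min(7, 5) = 5.
Compute A + B mod 7 directly:
a = 1: 1+1=2, 1+3=4, 1+4=5, 1+6=0
a = 6: 6+1=0, 6+3=2, 6+4=3, 6+6=5
A + B = {0, 2, 3, 4, 5}, so |A + B| = 5.
Verify: 5 ≥ 5? Yes ✓.

CD lower bound = 5, actual |A + B| = 5.


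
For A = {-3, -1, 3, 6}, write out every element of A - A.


A - A = {a - a' : a, a' ∈ A}.
Compute a - a' for each ordered pair (a, a'):
a = -3: -3--3=0, -3--1=-2, -3-3=-6, -3-6=-9
a = -1: -1--3=2, -1--1=0, -1-3=-4, -1-6=-7
a = 3: 3--3=6, 3--1=4, 3-3=0, 3-6=-3
a = 6: 6--3=9, 6--1=7, 6-3=3, 6-6=0
Collecting distinct values (and noting 0 appears from a-a):
A - A = {-9, -7, -6, -4, -3, -2, 0, 2, 3, 4, 6, 7, 9}
|A - A| = 13

A - A = {-9, -7, -6, -4, -3, -2, 0, 2, 3, 4, 6, 7, 9}


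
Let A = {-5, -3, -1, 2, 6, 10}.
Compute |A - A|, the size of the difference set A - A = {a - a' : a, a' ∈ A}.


A - A = {a - a' : a, a' ∈ A}; |A| = 6.
Bounds: 2|A|-1 ≤ |A - A| ≤ |A|² - |A| + 1, i.e. 11 ≤ |A - A| ≤ 31.
Note: 0 ∈ A - A always (from a - a). The set is symmetric: if d ∈ A - A then -d ∈ A - A.
Enumerate nonzero differences d = a - a' with a > a' (then include -d):
Positive differences: {2, 3, 4, 5, 7, 8, 9, 11, 13, 15}
Full difference set: {0} ∪ (positive diffs) ∪ (negative diffs).
|A - A| = 1 + 2·10 = 21 (matches direct enumeration: 21).

|A - A| = 21


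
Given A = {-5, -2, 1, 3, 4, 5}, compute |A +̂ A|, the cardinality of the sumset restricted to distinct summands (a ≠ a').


Restricted sumset: A +̂ A = {a + a' : a ∈ A, a' ∈ A, a ≠ a'}.
Equivalently, take A + A and drop any sum 2a that is achievable ONLY as a + a for a ∈ A (i.e. sums representable only with equal summands).
Enumerate pairs (a, a') with a < a' (symmetric, so each unordered pair gives one sum; this covers all a ≠ a'):
  -5 + -2 = -7
  -5 + 1 = -4
  -5 + 3 = -2
  -5 + 4 = -1
  -5 + 5 = 0
  -2 + 1 = -1
  -2 + 3 = 1
  -2 + 4 = 2
  -2 + 5 = 3
  1 + 3 = 4
  1 + 4 = 5
  1 + 5 = 6
  3 + 4 = 7
  3 + 5 = 8
  4 + 5 = 9
Collected distinct sums: {-7, -4, -2, -1, 0, 1, 2, 3, 4, 5, 6, 7, 8, 9}
|A +̂ A| = 14
(Reference bound: |A +̂ A| ≥ 2|A| - 3 for |A| ≥ 2, with |A| = 6 giving ≥ 9.)

|A +̂ A| = 14


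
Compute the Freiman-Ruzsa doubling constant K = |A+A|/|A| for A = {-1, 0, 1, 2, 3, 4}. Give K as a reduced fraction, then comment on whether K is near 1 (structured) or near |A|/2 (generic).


|A| = 6.
Compute A + A by enumerating all 36 pairs.
A + A = {-2, -1, 0, 1, 2, 3, 4, 5, 6, 7, 8}, so |A + A| = 11.
K = |A + A| / |A| = 11/6 (already in lowest terms) ≈ 1.8333.
Reference: AP of size 6 gives K = 11/6 ≈ 1.8333; a fully generic set of size 6 gives K ≈ 3.5000.

|A| = 6, |A + A| = 11, K = 11/6.


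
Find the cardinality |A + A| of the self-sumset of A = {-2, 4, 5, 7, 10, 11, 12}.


A + A = {a + a' : a, a' ∈ A}; |A| = 7.
General bounds: 2|A| - 1 ≤ |A + A| ≤ |A|(|A|+1)/2, i.e. 13 ≤ |A + A| ≤ 28.
Lower bound 2|A|-1 is attained iff A is an arithmetic progression.
Enumerate sums a + a' for a ≤ a' (symmetric, so this suffices):
a = -2: -2+-2=-4, -2+4=2, -2+5=3, -2+7=5, -2+10=8, -2+11=9, -2+12=10
a = 4: 4+4=8, 4+5=9, 4+7=11, 4+10=14, 4+11=15, 4+12=16
a = 5: 5+5=10, 5+7=12, 5+10=15, 5+11=16, 5+12=17
a = 7: 7+7=14, 7+10=17, 7+11=18, 7+12=19
a = 10: 10+10=20, 10+11=21, 10+12=22
a = 11: 11+11=22, 11+12=23
a = 12: 12+12=24
Distinct sums: {-4, 2, 3, 5, 8, 9, 10, 11, 12, 14, 15, 16, 17, 18, 19, 20, 21, 22, 23, 24}
|A + A| = 20

|A + A| = 20


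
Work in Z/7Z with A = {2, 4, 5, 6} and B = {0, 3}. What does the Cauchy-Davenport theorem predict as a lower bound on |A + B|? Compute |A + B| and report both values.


Cauchy-Davenport: |A + B| ≥ min(p, |A| + |B| - 1) for A, B nonempty in Z/pZ.
|A| = 4, |B| = 2, p = 7.
CD lower bound = min(7, 4 + 2 - 1) = min(7, 5) = 5.
Compute A + B mod 7 directly:
a = 2: 2+0=2, 2+3=5
a = 4: 4+0=4, 4+3=0
a = 5: 5+0=5, 5+3=1
a = 6: 6+0=6, 6+3=2
A + B = {0, 1, 2, 4, 5, 6}, so |A + B| = 6.
Verify: 6 ≥ 5? Yes ✓.

CD lower bound = 5, actual |A + B| = 6.


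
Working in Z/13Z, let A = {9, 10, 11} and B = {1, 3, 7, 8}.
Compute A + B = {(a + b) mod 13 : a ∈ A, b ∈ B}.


Work in Z/13Z: reduce every sum a + b modulo 13.
Enumerate all 12 pairs:
a = 9: 9+1=10, 9+3=12, 9+7=3, 9+8=4
a = 10: 10+1=11, 10+3=0, 10+7=4, 10+8=5
a = 11: 11+1=12, 11+3=1, 11+7=5, 11+8=6
Distinct residues collected: {0, 1, 3, 4, 5, 6, 10, 11, 12}
|A + B| = 9 (out of 13 total residues).

A + B = {0, 1, 3, 4, 5, 6, 10, 11, 12}


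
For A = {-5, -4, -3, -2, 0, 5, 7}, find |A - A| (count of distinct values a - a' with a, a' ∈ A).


A - A = {a - a' : a, a' ∈ A}; |A| = 7.
Bounds: 2|A|-1 ≤ |A - A| ≤ |A|² - |A| + 1, i.e. 13 ≤ |A - A| ≤ 43.
Note: 0 ∈ A - A always (from a - a). The set is symmetric: if d ∈ A - A then -d ∈ A - A.
Enumerate nonzero differences d = a - a' with a > a' (then include -d):
Positive differences: {1, 2, 3, 4, 5, 7, 8, 9, 10, 11, 12}
Full difference set: {0} ∪ (positive diffs) ∪ (negative diffs).
|A - A| = 1 + 2·11 = 23 (matches direct enumeration: 23).

|A - A| = 23


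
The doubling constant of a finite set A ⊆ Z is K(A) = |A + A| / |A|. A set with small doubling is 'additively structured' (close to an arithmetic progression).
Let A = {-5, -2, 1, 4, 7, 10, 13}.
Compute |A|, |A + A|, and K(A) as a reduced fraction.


|A| = 7.
Compute A + A by enumerating all 49 pairs.
A + A = {-10, -7, -4, -1, 2, 5, 8, 11, 14, 17, 20, 23, 26}, so |A + A| = 13.
K = |A + A| / |A| = 13/7 (already in lowest terms) ≈ 1.8571.
Reference: AP of size 7 gives K = 13/7 ≈ 1.8571; a fully generic set of size 7 gives K ≈ 4.0000.

|A| = 7, |A + A| = 13, K = 13/7.


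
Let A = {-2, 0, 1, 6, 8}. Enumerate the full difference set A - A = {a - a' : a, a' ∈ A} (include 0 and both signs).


A - A = {a - a' : a, a' ∈ A}.
Compute a - a' for each ordered pair (a, a'):
a = -2: -2--2=0, -2-0=-2, -2-1=-3, -2-6=-8, -2-8=-10
a = 0: 0--2=2, 0-0=0, 0-1=-1, 0-6=-6, 0-8=-8
a = 1: 1--2=3, 1-0=1, 1-1=0, 1-6=-5, 1-8=-7
a = 6: 6--2=8, 6-0=6, 6-1=5, 6-6=0, 6-8=-2
a = 8: 8--2=10, 8-0=8, 8-1=7, 8-6=2, 8-8=0
Collecting distinct values (and noting 0 appears from a-a):
A - A = {-10, -8, -7, -6, -5, -3, -2, -1, 0, 1, 2, 3, 5, 6, 7, 8, 10}
|A - A| = 17

A - A = {-10, -8, -7, -6, -5, -3, -2, -1, 0, 1, 2, 3, 5, 6, 7, 8, 10}


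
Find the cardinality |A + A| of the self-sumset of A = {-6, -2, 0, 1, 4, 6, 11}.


A + A = {a + a' : a, a' ∈ A}; |A| = 7.
General bounds: 2|A| - 1 ≤ |A + A| ≤ |A|(|A|+1)/2, i.e. 13 ≤ |A + A| ≤ 28.
Lower bound 2|A|-1 is attained iff A is an arithmetic progression.
Enumerate sums a + a' for a ≤ a' (symmetric, so this suffices):
a = -6: -6+-6=-12, -6+-2=-8, -6+0=-6, -6+1=-5, -6+4=-2, -6+6=0, -6+11=5
a = -2: -2+-2=-4, -2+0=-2, -2+1=-1, -2+4=2, -2+6=4, -2+11=9
a = 0: 0+0=0, 0+1=1, 0+4=4, 0+6=6, 0+11=11
a = 1: 1+1=2, 1+4=5, 1+6=7, 1+11=12
a = 4: 4+4=8, 4+6=10, 4+11=15
a = 6: 6+6=12, 6+11=17
a = 11: 11+11=22
Distinct sums: {-12, -8, -6, -5, -4, -2, -1, 0, 1, 2, 4, 5, 6, 7, 8, 9, 10, 11, 12, 15, 17, 22}
|A + A| = 22

|A + A| = 22


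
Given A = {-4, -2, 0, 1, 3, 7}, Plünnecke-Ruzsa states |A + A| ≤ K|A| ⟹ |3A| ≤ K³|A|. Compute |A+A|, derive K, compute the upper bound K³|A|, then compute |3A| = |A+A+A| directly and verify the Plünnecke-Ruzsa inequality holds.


|A| = 6.
Step 1: Compute A + A by enumerating all 36 pairs.
A + A = {-8, -6, -4, -3, -2, -1, 0, 1, 2, 3, 4, 5, 6, 7, 8, 10, 14}, so |A + A| = 17.
Step 2: Doubling constant K = |A + A|/|A| = 17/6 = 17/6 ≈ 2.8333.
Step 3: Plünnecke-Ruzsa gives |3A| ≤ K³·|A| = (2.8333)³ · 6 ≈ 136.4722.
Step 4: Compute 3A = A + A + A directly by enumerating all triples (a,b,c) ∈ A³; |3A| = 28.
Step 5: Check 28 ≤ 136.4722? Yes ✓.

K = 17/6, Plünnecke-Ruzsa bound K³|A| ≈ 136.4722, |3A| = 28, inequality holds.


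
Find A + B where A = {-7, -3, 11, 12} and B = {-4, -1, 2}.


A + B = {a + b : a ∈ A, b ∈ B}.
Enumerate all |A|·|B| = 4·3 = 12 pairs (a, b) and collect distinct sums.
a = -7: -7+-4=-11, -7+-1=-8, -7+2=-5
a = -3: -3+-4=-7, -3+-1=-4, -3+2=-1
a = 11: 11+-4=7, 11+-1=10, 11+2=13
a = 12: 12+-4=8, 12+-1=11, 12+2=14
Collecting distinct sums: A + B = {-11, -8, -7, -5, -4, -1, 7, 8, 10, 11, 13, 14}
|A + B| = 12

A + B = {-11, -8, -7, -5, -4, -1, 7, 8, 10, 11, 13, 14}


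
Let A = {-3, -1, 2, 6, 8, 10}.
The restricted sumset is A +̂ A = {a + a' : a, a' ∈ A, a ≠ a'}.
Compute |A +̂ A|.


Restricted sumset: A +̂ A = {a + a' : a ∈ A, a' ∈ A, a ≠ a'}.
Equivalently, take A + A and drop any sum 2a that is achievable ONLY as a + a for a ∈ A (i.e. sums representable only with equal summands).
Enumerate pairs (a, a') with a < a' (symmetric, so each unordered pair gives one sum; this covers all a ≠ a'):
  -3 + -1 = -4
  -3 + 2 = -1
  -3 + 6 = 3
  -3 + 8 = 5
  -3 + 10 = 7
  -1 + 2 = 1
  -1 + 6 = 5
  -1 + 8 = 7
  -1 + 10 = 9
  2 + 6 = 8
  2 + 8 = 10
  2 + 10 = 12
  6 + 8 = 14
  6 + 10 = 16
  8 + 10 = 18
Collected distinct sums: {-4, -1, 1, 3, 5, 7, 8, 9, 10, 12, 14, 16, 18}
|A +̂ A| = 13
(Reference bound: |A +̂ A| ≥ 2|A| - 3 for |A| ≥ 2, with |A| = 6 giving ≥ 9.)

|A +̂ A| = 13


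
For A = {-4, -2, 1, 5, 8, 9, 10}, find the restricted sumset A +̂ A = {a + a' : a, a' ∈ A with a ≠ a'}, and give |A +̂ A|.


Restricted sumset: A +̂ A = {a + a' : a ∈ A, a' ∈ A, a ≠ a'}.
Equivalently, take A + A and drop any sum 2a that is achievable ONLY as a + a for a ∈ A (i.e. sums representable only with equal summands).
Enumerate pairs (a, a') with a < a' (symmetric, so each unordered pair gives one sum; this covers all a ≠ a'):
  -4 + -2 = -6
  -4 + 1 = -3
  -4 + 5 = 1
  -4 + 8 = 4
  -4 + 9 = 5
  -4 + 10 = 6
  -2 + 1 = -1
  -2 + 5 = 3
  -2 + 8 = 6
  -2 + 9 = 7
  -2 + 10 = 8
  1 + 5 = 6
  1 + 8 = 9
  1 + 9 = 10
  1 + 10 = 11
  5 + 8 = 13
  5 + 9 = 14
  5 + 10 = 15
  8 + 9 = 17
  8 + 10 = 18
  9 + 10 = 19
Collected distinct sums: {-6, -3, -1, 1, 3, 4, 5, 6, 7, 8, 9, 10, 11, 13, 14, 15, 17, 18, 19}
|A +̂ A| = 19
(Reference bound: |A +̂ A| ≥ 2|A| - 3 for |A| ≥ 2, with |A| = 7 giving ≥ 11.)

|A +̂ A| = 19


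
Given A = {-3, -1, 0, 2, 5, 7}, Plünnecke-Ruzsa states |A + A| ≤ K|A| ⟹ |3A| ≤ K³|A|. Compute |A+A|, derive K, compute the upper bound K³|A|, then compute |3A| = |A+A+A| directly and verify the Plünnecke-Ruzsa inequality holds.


|A| = 6.
Step 1: Compute A + A by enumerating all 36 pairs.
A + A = {-6, -4, -3, -2, -1, 0, 1, 2, 4, 5, 6, 7, 9, 10, 12, 14}, so |A + A| = 16.
Step 2: Doubling constant K = |A + A|/|A| = 16/6 = 16/6 ≈ 2.6667.
Step 3: Plünnecke-Ruzsa gives |3A| ≤ K³·|A| = (2.6667)³ · 6 ≈ 113.7778.
Step 4: Compute 3A = A + A + A directly by enumerating all triples (a,b,c) ∈ A³; |3A| = 28.
Step 5: Check 28 ≤ 113.7778? Yes ✓.

K = 16/6, Plünnecke-Ruzsa bound K³|A| ≈ 113.7778, |3A| = 28, inequality holds.


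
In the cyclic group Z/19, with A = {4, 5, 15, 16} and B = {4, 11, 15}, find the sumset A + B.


Work in Z/19Z: reduce every sum a + b modulo 19.
Enumerate all 12 pairs:
a = 4: 4+4=8, 4+11=15, 4+15=0
a = 5: 5+4=9, 5+11=16, 5+15=1
a = 15: 15+4=0, 15+11=7, 15+15=11
a = 16: 16+4=1, 16+11=8, 16+15=12
Distinct residues collected: {0, 1, 7, 8, 9, 11, 12, 15, 16}
|A + B| = 9 (out of 19 total residues).

A + B = {0, 1, 7, 8, 9, 11, 12, 15, 16}


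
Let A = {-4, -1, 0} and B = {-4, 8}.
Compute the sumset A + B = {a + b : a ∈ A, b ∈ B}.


A + B = {a + b : a ∈ A, b ∈ B}.
Enumerate all |A|·|B| = 3·2 = 6 pairs (a, b) and collect distinct sums.
a = -4: -4+-4=-8, -4+8=4
a = -1: -1+-4=-5, -1+8=7
a = 0: 0+-4=-4, 0+8=8
Collecting distinct sums: A + B = {-8, -5, -4, 4, 7, 8}
|A + B| = 6

A + B = {-8, -5, -4, 4, 7, 8}


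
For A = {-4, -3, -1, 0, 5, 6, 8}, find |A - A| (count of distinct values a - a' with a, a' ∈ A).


A - A = {a - a' : a, a' ∈ A}; |A| = 7.
Bounds: 2|A|-1 ≤ |A - A| ≤ |A|² - |A| + 1, i.e. 13 ≤ |A - A| ≤ 43.
Note: 0 ∈ A - A always (from a - a). The set is symmetric: if d ∈ A - A then -d ∈ A - A.
Enumerate nonzero differences d = a - a' with a > a' (then include -d):
Positive differences: {1, 2, 3, 4, 5, 6, 7, 8, 9, 10, 11, 12}
Full difference set: {0} ∪ (positive diffs) ∪ (negative diffs).
|A - A| = 1 + 2·12 = 25 (matches direct enumeration: 25).

|A - A| = 25


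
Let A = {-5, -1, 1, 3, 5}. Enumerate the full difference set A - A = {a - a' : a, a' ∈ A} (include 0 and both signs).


A - A = {a - a' : a, a' ∈ A}.
Compute a - a' for each ordered pair (a, a'):
a = -5: -5--5=0, -5--1=-4, -5-1=-6, -5-3=-8, -5-5=-10
a = -1: -1--5=4, -1--1=0, -1-1=-2, -1-3=-4, -1-5=-6
a = 1: 1--5=6, 1--1=2, 1-1=0, 1-3=-2, 1-5=-4
a = 3: 3--5=8, 3--1=4, 3-1=2, 3-3=0, 3-5=-2
a = 5: 5--5=10, 5--1=6, 5-1=4, 5-3=2, 5-5=0
Collecting distinct values (and noting 0 appears from a-a):
A - A = {-10, -8, -6, -4, -2, 0, 2, 4, 6, 8, 10}
|A - A| = 11

A - A = {-10, -8, -6, -4, -2, 0, 2, 4, 6, 8, 10}


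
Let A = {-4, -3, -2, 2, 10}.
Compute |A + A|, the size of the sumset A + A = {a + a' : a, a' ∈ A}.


A + A = {a + a' : a, a' ∈ A}; |A| = 5.
General bounds: 2|A| - 1 ≤ |A + A| ≤ |A|(|A|+1)/2, i.e. 9 ≤ |A + A| ≤ 15.
Lower bound 2|A|-1 is attained iff A is an arithmetic progression.
Enumerate sums a + a' for a ≤ a' (symmetric, so this suffices):
a = -4: -4+-4=-8, -4+-3=-7, -4+-2=-6, -4+2=-2, -4+10=6
a = -3: -3+-3=-6, -3+-2=-5, -3+2=-1, -3+10=7
a = -2: -2+-2=-4, -2+2=0, -2+10=8
a = 2: 2+2=4, 2+10=12
a = 10: 10+10=20
Distinct sums: {-8, -7, -6, -5, -4, -2, -1, 0, 4, 6, 7, 8, 12, 20}
|A + A| = 14

|A + A| = 14


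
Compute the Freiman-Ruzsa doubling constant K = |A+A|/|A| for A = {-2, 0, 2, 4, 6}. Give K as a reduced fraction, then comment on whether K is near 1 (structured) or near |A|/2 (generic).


|A| = 5.
Compute A + A by enumerating all 25 pairs.
A + A = {-4, -2, 0, 2, 4, 6, 8, 10, 12}, so |A + A| = 9.
K = |A + A| / |A| = 9/5 (already in lowest terms) ≈ 1.8000.
Reference: AP of size 5 gives K = 9/5 ≈ 1.8000; a fully generic set of size 5 gives K ≈ 3.0000.

|A| = 5, |A + A| = 9, K = 9/5.


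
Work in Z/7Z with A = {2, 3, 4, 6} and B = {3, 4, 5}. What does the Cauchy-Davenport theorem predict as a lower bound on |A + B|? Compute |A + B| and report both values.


Cauchy-Davenport: |A + B| ≥ min(p, |A| + |B| - 1) for A, B nonempty in Z/pZ.
|A| = 4, |B| = 3, p = 7.
CD lower bound = min(7, 4 + 3 - 1) = min(7, 6) = 6.
Compute A + B mod 7 directly:
a = 2: 2+3=5, 2+4=6, 2+5=0
a = 3: 3+3=6, 3+4=0, 3+5=1
a = 4: 4+3=0, 4+4=1, 4+5=2
a = 6: 6+3=2, 6+4=3, 6+5=4
A + B = {0, 1, 2, 3, 4, 5, 6}, so |A + B| = 7.
Verify: 7 ≥ 6? Yes ✓.

CD lower bound = 6, actual |A + B| = 7.


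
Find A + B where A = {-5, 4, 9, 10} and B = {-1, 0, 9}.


A + B = {a + b : a ∈ A, b ∈ B}.
Enumerate all |A|·|B| = 4·3 = 12 pairs (a, b) and collect distinct sums.
a = -5: -5+-1=-6, -5+0=-5, -5+9=4
a = 4: 4+-1=3, 4+0=4, 4+9=13
a = 9: 9+-1=8, 9+0=9, 9+9=18
a = 10: 10+-1=9, 10+0=10, 10+9=19
Collecting distinct sums: A + B = {-6, -5, 3, 4, 8, 9, 10, 13, 18, 19}
|A + B| = 10

A + B = {-6, -5, 3, 4, 8, 9, 10, 13, 18, 19}


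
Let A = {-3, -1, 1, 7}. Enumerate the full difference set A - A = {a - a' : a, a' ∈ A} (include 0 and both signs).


A - A = {a - a' : a, a' ∈ A}.
Compute a - a' for each ordered pair (a, a'):
a = -3: -3--3=0, -3--1=-2, -3-1=-4, -3-7=-10
a = -1: -1--3=2, -1--1=0, -1-1=-2, -1-7=-8
a = 1: 1--3=4, 1--1=2, 1-1=0, 1-7=-6
a = 7: 7--3=10, 7--1=8, 7-1=6, 7-7=0
Collecting distinct values (and noting 0 appears from a-a):
A - A = {-10, -8, -6, -4, -2, 0, 2, 4, 6, 8, 10}
|A - A| = 11

A - A = {-10, -8, -6, -4, -2, 0, 2, 4, 6, 8, 10}


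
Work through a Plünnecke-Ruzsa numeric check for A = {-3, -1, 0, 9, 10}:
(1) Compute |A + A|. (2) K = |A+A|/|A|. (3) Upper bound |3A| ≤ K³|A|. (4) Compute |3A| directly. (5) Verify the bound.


|A| = 5.
Step 1: Compute A + A by enumerating all 25 pairs.
A + A = {-6, -4, -3, -2, -1, 0, 6, 7, 8, 9, 10, 18, 19, 20}, so |A + A| = 14.
Step 2: Doubling constant K = |A + A|/|A| = 14/5 = 14/5 ≈ 2.8000.
Step 3: Plünnecke-Ruzsa gives |3A| ≤ K³·|A| = (2.8000)³ · 5 ≈ 109.7600.
Step 4: Compute 3A = A + A + A directly by enumerating all triples (a,b,c) ∈ A³; |3A| = 27.
Step 5: Check 27 ≤ 109.7600? Yes ✓.

K = 14/5, Plünnecke-Ruzsa bound K³|A| ≈ 109.7600, |3A| = 27, inequality holds.


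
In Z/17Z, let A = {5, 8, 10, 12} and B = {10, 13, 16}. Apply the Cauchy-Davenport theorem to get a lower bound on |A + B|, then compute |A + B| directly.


Cauchy-Davenport: |A + B| ≥ min(p, |A| + |B| - 1) for A, B nonempty in Z/pZ.
|A| = 4, |B| = 3, p = 17.
CD lower bound = min(17, 4 + 3 - 1) = min(17, 6) = 6.
Compute A + B mod 17 directly:
a = 5: 5+10=15, 5+13=1, 5+16=4
a = 8: 8+10=1, 8+13=4, 8+16=7
a = 10: 10+10=3, 10+13=6, 10+16=9
a = 12: 12+10=5, 12+13=8, 12+16=11
A + B = {1, 3, 4, 5, 6, 7, 8, 9, 11, 15}, so |A + B| = 10.
Verify: 10 ≥ 6? Yes ✓.

CD lower bound = 6, actual |A + B| = 10.


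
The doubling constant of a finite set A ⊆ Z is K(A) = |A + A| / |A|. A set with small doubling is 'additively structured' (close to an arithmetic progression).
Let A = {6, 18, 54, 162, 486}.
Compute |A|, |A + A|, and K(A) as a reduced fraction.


|A| = 5.
Compute A + A by enumerating all 25 pairs.
A + A = {12, 24, 36, 60, 72, 108, 168, 180, 216, 324, 492, 504, 540, 648, 972}, so |A + A| = 15.
K = |A + A| / |A| = 15/5 = 3/1 ≈ 3.0000.
Reference: AP of size 5 gives K = 9/5 ≈ 1.8000; a fully generic set of size 5 gives K ≈ 3.0000.

|A| = 5, |A + A| = 15, K = 15/5 = 3/1.


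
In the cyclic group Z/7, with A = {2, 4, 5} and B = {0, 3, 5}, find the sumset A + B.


Work in Z/7Z: reduce every sum a + b modulo 7.
Enumerate all 9 pairs:
a = 2: 2+0=2, 2+3=5, 2+5=0
a = 4: 4+0=4, 4+3=0, 4+5=2
a = 5: 5+0=5, 5+3=1, 5+5=3
Distinct residues collected: {0, 1, 2, 3, 4, 5}
|A + B| = 6 (out of 7 total residues).

A + B = {0, 1, 2, 3, 4, 5}


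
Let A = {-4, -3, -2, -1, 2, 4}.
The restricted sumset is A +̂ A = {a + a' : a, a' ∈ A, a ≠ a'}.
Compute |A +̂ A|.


Restricted sumset: A +̂ A = {a + a' : a ∈ A, a' ∈ A, a ≠ a'}.
Equivalently, take A + A and drop any sum 2a that is achievable ONLY as a + a for a ∈ A (i.e. sums representable only with equal summands).
Enumerate pairs (a, a') with a < a' (symmetric, so each unordered pair gives one sum; this covers all a ≠ a'):
  -4 + -3 = -7
  -4 + -2 = -6
  -4 + -1 = -5
  -4 + 2 = -2
  -4 + 4 = 0
  -3 + -2 = -5
  -3 + -1 = -4
  -3 + 2 = -1
  -3 + 4 = 1
  -2 + -1 = -3
  -2 + 2 = 0
  -2 + 4 = 2
  -1 + 2 = 1
  -1 + 4 = 3
  2 + 4 = 6
Collected distinct sums: {-7, -6, -5, -4, -3, -2, -1, 0, 1, 2, 3, 6}
|A +̂ A| = 12
(Reference bound: |A +̂ A| ≥ 2|A| - 3 for |A| ≥ 2, with |A| = 6 giving ≥ 9.)

|A +̂ A| = 12


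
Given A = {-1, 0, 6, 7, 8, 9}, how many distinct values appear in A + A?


A + A = {a + a' : a, a' ∈ A}; |A| = 6.
General bounds: 2|A| - 1 ≤ |A + A| ≤ |A|(|A|+1)/2, i.e. 11 ≤ |A + A| ≤ 21.
Lower bound 2|A|-1 is attained iff A is an arithmetic progression.
Enumerate sums a + a' for a ≤ a' (symmetric, so this suffices):
a = -1: -1+-1=-2, -1+0=-1, -1+6=5, -1+7=6, -1+8=7, -1+9=8
a = 0: 0+0=0, 0+6=6, 0+7=7, 0+8=8, 0+9=9
a = 6: 6+6=12, 6+7=13, 6+8=14, 6+9=15
a = 7: 7+7=14, 7+8=15, 7+9=16
a = 8: 8+8=16, 8+9=17
a = 9: 9+9=18
Distinct sums: {-2, -1, 0, 5, 6, 7, 8, 9, 12, 13, 14, 15, 16, 17, 18}
|A + A| = 15

|A + A| = 15


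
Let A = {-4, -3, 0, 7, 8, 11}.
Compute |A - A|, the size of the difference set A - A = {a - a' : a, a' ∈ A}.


A - A = {a - a' : a, a' ∈ A}; |A| = 6.
Bounds: 2|A|-1 ≤ |A - A| ≤ |A|² - |A| + 1, i.e. 11 ≤ |A - A| ≤ 31.
Note: 0 ∈ A - A always (from a - a). The set is symmetric: if d ∈ A - A then -d ∈ A - A.
Enumerate nonzero differences d = a - a' with a > a' (then include -d):
Positive differences: {1, 3, 4, 7, 8, 10, 11, 12, 14, 15}
Full difference set: {0} ∪ (positive diffs) ∪ (negative diffs).
|A - A| = 1 + 2·10 = 21 (matches direct enumeration: 21).

|A - A| = 21


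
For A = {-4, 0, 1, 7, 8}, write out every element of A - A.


A - A = {a - a' : a, a' ∈ A}.
Compute a - a' for each ordered pair (a, a'):
a = -4: -4--4=0, -4-0=-4, -4-1=-5, -4-7=-11, -4-8=-12
a = 0: 0--4=4, 0-0=0, 0-1=-1, 0-7=-7, 0-8=-8
a = 1: 1--4=5, 1-0=1, 1-1=0, 1-7=-6, 1-8=-7
a = 7: 7--4=11, 7-0=7, 7-1=6, 7-7=0, 7-8=-1
a = 8: 8--4=12, 8-0=8, 8-1=7, 8-7=1, 8-8=0
Collecting distinct values (and noting 0 appears from a-a):
A - A = {-12, -11, -8, -7, -6, -5, -4, -1, 0, 1, 4, 5, 6, 7, 8, 11, 12}
|A - A| = 17

A - A = {-12, -11, -8, -7, -6, -5, -4, -1, 0, 1, 4, 5, 6, 7, 8, 11, 12}


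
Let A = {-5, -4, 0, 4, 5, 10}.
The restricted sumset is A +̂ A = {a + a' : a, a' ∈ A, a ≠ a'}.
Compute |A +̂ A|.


Restricted sumset: A +̂ A = {a + a' : a ∈ A, a' ∈ A, a ≠ a'}.
Equivalently, take A + A and drop any sum 2a that is achievable ONLY as a + a for a ∈ A (i.e. sums representable only with equal summands).
Enumerate pairs (a, a') with a < a' (symmetric, so each unordered pair gives one sum; this covers all a ≠ a'):
  -5 + -4 = -9
  -5 + 0 = -5
  -5 + 4 = -1
  -5 + 5 = 0
  -5 + 10 = 5
  -4 + 0 = -4
  -4 + 4 = 0
  -4 + 5 = 1
  -4 + 10 = 6
  0 + 4 = 4
  0 + 5 = 5
  0 + 10 = 10
  4 + 5 = 9
  4 + 10 = 14
  5 + 10 = 15
Collected distinct sums: {-9, -5, -4, -1, 0, 1, 4, 5, 6, 9, 10, 14, 15}
|A +̂ A| = 13
(Reference bound: |A +̂ A| ≥ 2|A| - 3 for |A| ≥ 2, with |A| = 6 giving ≥ 9.)

|A +̂ A| = 13


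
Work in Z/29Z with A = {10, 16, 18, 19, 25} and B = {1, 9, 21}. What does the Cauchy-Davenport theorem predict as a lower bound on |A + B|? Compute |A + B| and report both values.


Cauchy-Davenport: |A + B| ≥ min(p, |A| + |B| - 1) for A, B nonempty in Z/pZ.
|A| = 5, |B| = 3, p = 29.
CD lower bound = min(29, 5 + 3 - 1) = min(29, 7) = 7.
Compute A + B mod 29 directly:
a = 10: 10+1=11, 10+9=19, 10+21=2
a = 16: 16+1=17, 16+9=25, 16+21=8
a = 18: 18+1=19, 18+9=27, 18+21=10
a = 19: 19+1=20, 19+9=28, 19+21=11
a = 25: 25+1=26, 25+9=5, 25+21=17
A + B = {2, 5, 8, 10, 11, 17, 19, 20, 25, 26, 27, 28}, so |A + B| = 12.
Verify: 12 ≥ 7? Yes ✓.

CD lower bound = 7, actual |A + B| = 12.


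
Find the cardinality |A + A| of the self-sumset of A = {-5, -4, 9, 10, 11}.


A + A = {a + a' : a, a' ∈ A}; |A| = 5.
General bounds: 2|A| - 1 ≤ |A + A| ≤ |A|(|A|+1)/2, i.e. 9 ≤ |A + A| ≤ 15.
Lower bound 2|A|-1 is attained iff A is an arithmetic progression.
Enumerate sums a + a' for a ≤ a' (symmetric, so this suffices):
a = -5: -5+-5=-10, -5+-4=-9, -5+9=4, -5+10=5, -5+11=6
a = -4: -4+-4=-8, -4+9=5, -4+10=6, -4+11=7
a = 9: 9+9=18, 9+10=19, 9+11=20
a = 10: 10+10=20, 10+11=21
a = 11: 11+11=22
Distinct sums: {-10, -9, -8, 4, 5, 6, 7, 18, 19, 20, 21, 22}
|A + A| = 12

|A + A| = 12


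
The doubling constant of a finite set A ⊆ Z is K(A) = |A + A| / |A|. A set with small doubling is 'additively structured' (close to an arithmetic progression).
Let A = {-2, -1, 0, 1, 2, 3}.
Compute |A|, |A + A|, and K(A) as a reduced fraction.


|A| = 6.
Compute A + A by enumerating all 36 pairs.
A + A = {-4, -3, -2, -1, 0, 1, 2, 3, 4, 5, 6}, so |A + A| = 11.
K = |A + A| / |A| = 11/6 (already in lowest terms) ≈ 1.8333.
Reference: AP of size 6 gives K = 11/6 ≈ 1.8333; a fully generic set of size 6 gives K ≈ 3.5000.

|A| = 6, |A + A| = 11, K = 11/6.


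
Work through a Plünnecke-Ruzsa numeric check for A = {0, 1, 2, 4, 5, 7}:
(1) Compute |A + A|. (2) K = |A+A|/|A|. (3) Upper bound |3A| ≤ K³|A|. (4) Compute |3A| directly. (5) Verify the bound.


|A| = 6.
Step 1: Compute A + A by enumerating all 36 pairs.
A + A = {0, 1, 2, 3, 4, 5, 6, 7, 8, 9, 10, 11, 12, 14}, so |A + A| = 14.
Step 2: Doubling constant K = |A + A|/|A| = 14/6 = 14/6 ≈ 2.3333.
Step 3: Plünnecke-Ruzsa gives |3A| ≤ K³·|A| = (2.3333)³ · 6 ≈ 76.2222.
Step 4: Compute 3A = A + A + A directly by enumerating all triples (a,b,c) ∈ A³; |3A| = 21.
Step 5: Check 21 ≤ 76.2222? Yes ✓.

K = 14/6, Plünnecke-Ruzsa bound K³|A| ≈ 76.2222, |3A| = 21, inequality holds.


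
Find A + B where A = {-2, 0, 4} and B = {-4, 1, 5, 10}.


A + B = {a + b : a ∈ A, b ∈ B}.
Enumerate all |A|·|B| = 3·4 = 12 pairs (a, b) and collect distinct sums.
a = -2: -2+-4=-6, -2+1=-1, -2+5=3, -2+10=8
a = 0: 0+-4=-4, 0+1=1, 0+5=5, 0+10=10
a = 4: 4+-4=0, 4+1=5, 4+5=9, 4+10=14
Collecting distinct sums: A + B = {-6, -4, -1, 0, 1, 3, 5, 8, 9, 10, 14}
|A + B| = 11

A + B = {-6, -4, -1, 0, 1, 3, 5, 8, 9, 10, 14}


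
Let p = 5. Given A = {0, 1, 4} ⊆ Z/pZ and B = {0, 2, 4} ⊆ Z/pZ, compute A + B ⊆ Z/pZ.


Work in Z/5Z: reduce every sum a + b modulo 5.
Enumerate all 9 pairs:
a = 0: 0+0=0, 0+2=2, 0+4=4
a = 1: 1+0=1, 1+2=3, 1+4=0
a = 4: 4+0=4, 4+2=1, 4+4=3
Distinct residues collected: {0, 1, 2, 3, 4}
|A + B| = 5 (out of 5 total residues).

A + B = {0, 1, 2, 3, 4}


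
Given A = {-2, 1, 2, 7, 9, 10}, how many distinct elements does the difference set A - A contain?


A - A = {a - a' : a, a' ∈ A}; |A| = 6.
Bounds: 2|A|-1 ≤ |A - A| ≤ |A|² - |A| + 1, i.e. 11 ≤ |A - A| ≤ 31.
Note: 0 ∈ A - A always (from a - a). The set is symmetric: if d ∈ A - A then -d ∈ A - A.
Enumerate nonzero differences d = a - a' with a > a' (then include -d):
Positive differences: {1, 2, 3, 4, 5, 6, 7, 8, 9, 11, 12}
Full difference set: {0} ∪ (positive diffs) ∪ (negative diffs).
|A - A| = 1 + 2·11 = 23 (matches direct enumeration: 23).

|A - A| = 23


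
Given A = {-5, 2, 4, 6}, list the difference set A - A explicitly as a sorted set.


A - A = {a - a' : a, a' ∈ A}.
Compute a - a' for each ordered pair (a, a'):
a = -5: -5--5=0, -5-2=-7, -5-4=-9, -5-6=-11
a = 2: 2--5=7, 2-2=0, 2-4=-2, 2-6=-4
a = 4: 4--5=9, 4-2=2, 4-4=0, 4-6=-2
a = 6: 6--5=11, 6-2=4, 6-4=2, 6-6=0
Collecting distinct values (and noting 0 appears from a-a):
A - A = {-11, -9, -7, -4, -2, 0, 2, 4, 7, 9, 11}
|A - A| = 11

A - A = {-11, -9, -7, -4, -2, 0, 2, 4, 7, 9, 11}


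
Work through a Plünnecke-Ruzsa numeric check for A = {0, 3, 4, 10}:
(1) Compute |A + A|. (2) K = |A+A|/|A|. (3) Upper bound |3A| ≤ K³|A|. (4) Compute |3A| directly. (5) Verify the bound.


|A| = 4.
Step 1: Compute A + A by enumerating all 16 pairs.
A + A = {0, 3, 4, 6, 7, 8, 10, 13, 14, 20}, so |A + A| = 10.
Step 2: Doubling constant K = |A + A|/|A| = 10/4 = 10/4 ≈ 2.5000.
Step 3: Plünnecke-Ruzsa gives |3A| ≤ K³·|A| = (2.5000)³ · 4 ≈ 62.5000.
Step 4: Compute 3A = A + A + A directly by enumerating all triples (a,b,c) ∈ A³; |3A| = 19.
Step 5: Check 19 ≤ 62.5000? Yes ✓.

K = 10/4, Plünnecke-Ruzsa bound K³|A| ≈ 62.5000, |3A| = 19, inequality holds.


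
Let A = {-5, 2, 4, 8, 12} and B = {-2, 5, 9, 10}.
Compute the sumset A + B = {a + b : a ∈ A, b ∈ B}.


A + B = {a + b : a ∈ A, b ∈ B}.
Enumerate all |A|·|B| = 5·4 = 20 pairs (a, b) and collect distinct sums.
a = -5: -5+-2=-7, -5+5=0, -5+9=4, -5+10=5
a = 2: 2+-2=0, 2+5=7, 2+9=11, 2+10=12
a = 4: 4+-2=2, 4+5=9, 4+9=13, 4+10=14
a = 8: 8+-2=6, 8+5=13, 8+9=17, 8+10=18
a = 12: 12+-2=10, 12+5=17, 12+9=21, 12+10=22
Collecting distinct sums: A + B = {-7, 0, 2, 4, 5, 6, 7, 9, 10, 11, 12, 13, 14, 17, 18, 21, 22}
|A + B| = 17

A + B = {-7, 0, 2, 4, 5, 6, 7, 9, 10, 11, 12, 13, 14, 17, 18, 21, 22}


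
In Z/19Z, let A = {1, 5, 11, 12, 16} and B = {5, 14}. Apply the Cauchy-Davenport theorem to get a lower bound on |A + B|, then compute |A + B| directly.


Cauchy-Davenport: |A + B| ≥ min(p, |A| + |B| - 1) for A, B nonempty in Z/pZ.
|A| = 5, |B| = 2, p = 19.
CD lower bound = min(19, 5 + 2 - 1) = min(19, 6) = 6.
Compute A + B mod 19 directly:
a = 1: 1+5=6, 1+14=15
a = 5: 5+5=10, 5+14=0
a = 11: 11+5=16, 11+14=6
a = 12: 12+5=17, 12+14=7
a = 16: 16+5=2, 16+14=11
A + B = {0, 2, 6, 7, 10, 11, 15, 16, 17}, so |A + B| = 9.
Verify: 9 ≥ 6? Yes ✓.

CD lower bound = 6, actual |A + B| = 9.


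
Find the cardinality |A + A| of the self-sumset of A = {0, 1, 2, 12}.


A + A = {a + a' : a, a' ∈ A}; |A| = 4.
General bounds: 2|A| - 1 ≤ |A + A| ≤ |A|(|A|+1)/2, i.e. 7 ≤ |A + A| ≤ 10.
Lower bound 2|A|-1 is attained iff A is an arithmetic progression.
Enumerate sums a + a' for a ≤ a' (symmetric, so this suffices):
a = 0: 0+0=0, 0+1=1, 0+2=2, 0+12=12
a = 1: 1+1=2, 1+2=3, 1+12=13
a = 2: 2+2=4, 2+12=14
a = 12: 12+12=24
Distinct sums: {0, 1, 2, 3, 4, 12, 13, 14, 24}
|A + A| = 9

|A + A| = 9


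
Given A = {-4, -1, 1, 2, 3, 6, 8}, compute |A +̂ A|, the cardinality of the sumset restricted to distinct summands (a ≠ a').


Restricted sumset: A +̂ A = {a + a' : a ∈ A, a' ∈ A, a ≠ a'}.
Equivalently, take A + A and drop any sum 2a that is achievable ONLY as a + a for a ∈ A (i.e. sums representable only with equal summands).
Enumerate pairs (a, a') with a < a' (symmetric, so each unordered pair gives one sum; this covers all a ≠ a'):
  -4 + -1 = -5
  -4 + 1 = -3
  -4 + 2 = -2
  -4 + 3 = -1
  -4 + 6 = 2
  -4 + 8 = 4
  -1 + 1 = 0
  -1 + 2 = 1
  -1 + 3 = 2
  -1 + 6 = 5
  -1 + 8 = 7
  1 + 2 = 3
  1 + 3 = 4
  1 + 6 = 7
  1 + 8 = 9
  2 + 3 = 5
  2 + 6 = 8
  2 + 8 = 10
  3 + 6 = 9
  3 + 8 = 11
  6 + 8 = 14
Collected distinct sums: {-5, -3, -2, -1, 0, 1, 2, 3, 4, 5, 7, 8, 9, 10, 11, 14}
|A +̂ A| = 16
(Reference bound: |A +̂ A| ≥ 2|A| - 3 for |A| ≥ 2, with |A| = 7 giving ≥ 11.)

|A +̂ A| = 16
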